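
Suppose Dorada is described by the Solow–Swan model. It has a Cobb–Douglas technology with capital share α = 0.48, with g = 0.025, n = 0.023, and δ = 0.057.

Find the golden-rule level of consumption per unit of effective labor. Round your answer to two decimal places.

c_gold ≈ 2.11

At the golden rule, f'(k) = n + g + δ, so α·k^(α−1) = n + g + δ and k_gold = (α/(n + g + δ))^(1/(1−α)).
k_gold = (0.48/0.105)^(1/0.52) = 4.5714^1.9231 ≈ 18.5926
c_gold = f(k_gold) − (n + g + δ)·k_gold = 4.0671 − 0.105×18.5926 ≈ 2.1149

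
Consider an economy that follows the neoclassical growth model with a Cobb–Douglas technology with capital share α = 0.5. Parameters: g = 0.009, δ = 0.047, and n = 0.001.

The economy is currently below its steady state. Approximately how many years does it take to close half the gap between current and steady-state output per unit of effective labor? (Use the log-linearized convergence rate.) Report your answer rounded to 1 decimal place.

Near the steady state the convergence rate is λ = (1 − α)(n + g + δ).
λ = (1 − 0.5) × 0.057 = 0.5 × 0.057 = 0.0285
Half-life = ln 2 / λ = 0.6931 / 0.0285 ≈ 24.32 years

t_½ ≈ 24.3 years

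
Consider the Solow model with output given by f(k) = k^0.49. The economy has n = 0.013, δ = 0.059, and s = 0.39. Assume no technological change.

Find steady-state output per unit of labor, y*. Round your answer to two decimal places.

In steady state, investment equals break-even investment: s·k^α = (n + δ)·k.
Dividing both sides by k: k^(1−α) = s / (n + δ).
k^0.51 = 0.39 / (0.013 + 0.059) = 0.39 / 0.072 = 5.4167
k* = 5.4167^(1/0.51) ≈ 27.4597
y* = (k*)^α = 27.4597^0.49 ≈ 5.0695

y* = 5.07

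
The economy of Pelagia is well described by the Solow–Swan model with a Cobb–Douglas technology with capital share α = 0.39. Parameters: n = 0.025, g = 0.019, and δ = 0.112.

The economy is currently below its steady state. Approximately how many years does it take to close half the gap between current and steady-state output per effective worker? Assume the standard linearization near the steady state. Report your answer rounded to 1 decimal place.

Near the steady state the convergence rate is λ = (1 − α)(n + g + δ).
λ = (1 − 0.39) × 0.156 = 0.61 × 0.156 = 0.09516
Half-life = ln 2 / λ = 0.6931 / 0.09516 ≈ 7.28 years

half-life ≈ 7.3 years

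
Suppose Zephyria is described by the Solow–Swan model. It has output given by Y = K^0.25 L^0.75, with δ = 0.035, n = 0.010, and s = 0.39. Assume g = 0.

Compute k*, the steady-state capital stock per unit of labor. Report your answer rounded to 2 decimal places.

k* = 17.80

At the steady state, Δk = 0, so s·k^α = (n + δ)·k.
Dividing both sides by k: k^(1−α) = s / (n + δ).
k^0.75 = 0.39 / (0.010 + 0.035) = 0.39 / 0.045 = 8.6667
k* = 8.6667^(1/0.75) ≈ 17.8021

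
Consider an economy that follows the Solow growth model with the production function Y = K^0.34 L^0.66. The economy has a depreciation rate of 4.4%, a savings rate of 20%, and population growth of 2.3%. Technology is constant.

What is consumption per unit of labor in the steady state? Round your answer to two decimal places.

c* = 1.41

In steady state, investment equals break-even investment: s·k^α = (n + δ)·k.
Rearranging, k^(1−α) = s / (n + δ).
k^0.66 = 0.20 / (0.023 + 0.044) = 0.20 / 0.067 = 2.9851
k* = 2.9851^(1/0.66) ≈ 5.2437
y* = (k*)^α = 5.2437^0.34 ≈ 1.7566
c* = (1 − s)·y* = (1 − 0.20) × 1.7566 ≈ 1.4053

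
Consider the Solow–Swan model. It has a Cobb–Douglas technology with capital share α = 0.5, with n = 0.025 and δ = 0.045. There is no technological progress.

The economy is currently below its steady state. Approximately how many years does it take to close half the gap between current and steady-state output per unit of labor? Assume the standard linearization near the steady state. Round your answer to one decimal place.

Near the steady state the convergence rate is λ = (1 − α)(n + δ).
λ = (1 − 0.5) × 0.070 = 0.5 × 0.070 = 0.0350
Half-life = ln 2 / λ = 0.6931 / 0.0350 ≈ 19.80 years

half-life ≈ 19.8 years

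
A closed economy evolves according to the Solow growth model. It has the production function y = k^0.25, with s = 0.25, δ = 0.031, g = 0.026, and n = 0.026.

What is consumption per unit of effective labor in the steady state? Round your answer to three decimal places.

In steady state, investment equals break-even investment: s·k^α = (n + g + δ)·k.
Dividing both sides by k: k^(1−α) = s / (n + g + δ).
k^0.75 = 0.25 / (0.026 + 0.026 + 0.031) = 0.25 / 0.083 = 3.0120
k* = 3.0120^(1/0.75) ≈ 4.3498
y* = (k*)^α = 4.3498^0.25 ≈ 1.4442
c* = (1 − s)·y* = (1 − 0.25) × 1.4442 ≈ 1.0832

c* ≈ 1.083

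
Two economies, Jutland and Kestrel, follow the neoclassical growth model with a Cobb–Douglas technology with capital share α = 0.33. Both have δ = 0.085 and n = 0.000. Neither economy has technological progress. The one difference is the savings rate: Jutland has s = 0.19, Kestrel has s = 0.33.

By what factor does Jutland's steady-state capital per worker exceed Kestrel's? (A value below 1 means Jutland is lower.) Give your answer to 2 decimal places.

Steady-state k* = [s/(n + δ)]^(1/(1−α)), so the ratio is [ (s_J/(n + δ)_J) / (s_K/(n + δ)_K) ]^1.4925.
s_J/(n + δ)_J = 0.19/0.085 = 2.2353; s_K/(n + δ)_K = 0.33/0.085 = 3.8824.
Ratio = (2.2353/3.8824)^1.4925 = 0.5758^1.4925 ≈ 0.4387

k*_J / k*_K ≈ 0.44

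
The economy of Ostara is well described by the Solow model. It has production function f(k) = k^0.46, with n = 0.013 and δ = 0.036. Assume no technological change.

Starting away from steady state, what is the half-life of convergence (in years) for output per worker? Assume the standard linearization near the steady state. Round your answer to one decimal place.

Near the steady state the convergence rate is λ = (1 − α)(n + δ).
λ = (1 − 0.46) × 0.049 = 0.54 × 0.049 = 0.02646
Half-life = ln 2 / λ = 0.6931 / 0.02646 ≈ 26.19 years

half-life ≈ 26.2 years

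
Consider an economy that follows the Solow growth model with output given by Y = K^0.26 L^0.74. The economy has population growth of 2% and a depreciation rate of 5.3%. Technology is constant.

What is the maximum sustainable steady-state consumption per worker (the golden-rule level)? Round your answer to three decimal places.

c_gold ≈ 1.156

At the golden rule, f'(k) = n + δ, so α·k^(α−1) = n + δ and k_gold = (α/(n + δ))^(1/(1−α)).
k_gold = (0.26/0.073)^(1/0.74) = 3.5616^1.3514 ≈ 5.5654
c_gold = f(k_gold) − (n + δ)·k_gold = 1.5625 − 0.073×5.5654 ≈ 1.1562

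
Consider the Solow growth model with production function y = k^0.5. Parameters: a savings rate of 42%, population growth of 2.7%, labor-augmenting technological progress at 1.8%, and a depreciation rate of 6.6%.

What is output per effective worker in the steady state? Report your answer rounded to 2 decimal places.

Steady state requires s·f(k) = (n + g + δ)·k, i.e. s·k^α = (n + g + δ)·k.
Rearranging, k^(1−α) = s / (n + g + δ).
k^0.5 = 0.42 / (0.027 + 0.018 + 0.066) = 0.42 / 0.111 = 3.7838
k* = 3.7838^(1/0.5) ≈ 14.3171
y* = (k*)^α = 14.3171^0.5 ≈ 3.7838

y* ≈ 3.78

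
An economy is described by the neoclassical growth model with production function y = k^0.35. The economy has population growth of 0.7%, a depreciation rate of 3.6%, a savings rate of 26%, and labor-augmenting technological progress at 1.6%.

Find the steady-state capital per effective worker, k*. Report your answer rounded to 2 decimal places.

k* ≈ 9.79

Steady state requires s·f(k) = (n + g + δ)·k, i.e. s·k^α = (n + g + δ)·k.
Dividing both sides by k: k^(1−α) = s / (n + g + δ).
k^0.65 = 0.26 / (0.007 + 0.016 + 0.036) = 0.26 / 0.059 = 4.4068
k* = 4.4068^(1/0.65) ≈ 9.7940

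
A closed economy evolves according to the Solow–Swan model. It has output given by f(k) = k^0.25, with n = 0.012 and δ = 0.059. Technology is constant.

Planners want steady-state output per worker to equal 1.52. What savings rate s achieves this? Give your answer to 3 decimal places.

s ≈ 0.249

At the steady state, Δk = 0, so s·k^α = (n + δ)·k.
Since y* = [s/(n + δ)]^(α/(1−α)), we have s/(n + δ) = (y*)^((1−α)/α) = 1.52^3 = 3.5118.
Therefore s = 3.5118 × (n + δ) = 3.5118 × 0.071 = 0.2493.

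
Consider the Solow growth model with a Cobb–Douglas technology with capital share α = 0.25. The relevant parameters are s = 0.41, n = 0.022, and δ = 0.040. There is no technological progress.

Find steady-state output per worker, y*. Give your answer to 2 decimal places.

y* ≈ 1.88

In steady state, investment equals break-even investment: s·k^α = (n + δ)·k.
Dividing both sides by k: k^(1−α) = s / (n + δ).
k^0.75 = 0.41 / (0.022 + 0.040) = 0.41 / 0.062 = 6.6129
k* = 6.6129^(1/0.75) ≈ 12.4124
y* = (k*)^α = 12.4124^0.25 ≈ 1.8770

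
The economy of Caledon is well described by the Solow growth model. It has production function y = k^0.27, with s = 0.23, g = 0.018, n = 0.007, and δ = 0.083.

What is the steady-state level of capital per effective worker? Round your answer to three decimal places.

k* ≈ 2.817

Steady state requires s·f(k) = (n + g + δ)·k, i.e. s·k^α = (n + g + δ)·k.
Rearranging, k^(1−α) = s / (n + g + δ).
k^0.73 = 0.23 / (0.007 + 0.018 + 0.083) = 0.23 / 0.108 = 2.1296
k* = 2.1296^(1/0.73) ≈ 2.8166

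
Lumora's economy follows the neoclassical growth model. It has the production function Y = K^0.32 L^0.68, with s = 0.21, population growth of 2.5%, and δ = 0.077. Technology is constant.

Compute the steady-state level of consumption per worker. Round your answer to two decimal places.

In steady state, investment equals break-even investment: s·k^α = (n + δ)·k.
Rearranging, k^(1−α) = s / (n + δ).
k^0.68 = 0.21 / (0.025 + 0.077) = 0.21 / 0.102 = 2.0588
k* = 2.0588^(1/0.68) ≈ 2.8920
y* = (k*)^α = 2.8920^0.32 ≈ 1.4047
c* = (1 − s)·y* = (1 − 0.21) × 1.4047 ≈ 1.1097

c* = 1.11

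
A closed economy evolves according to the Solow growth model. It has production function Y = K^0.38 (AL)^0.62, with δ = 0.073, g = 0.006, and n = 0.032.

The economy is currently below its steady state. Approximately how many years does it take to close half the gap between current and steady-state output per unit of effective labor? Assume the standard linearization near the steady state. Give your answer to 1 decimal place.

half-life ≈ 10.1 years

Near the steady state the convergence rate is λ = (1 − α)(n + g + δ).
λ = (1 − 0.38) × 0.111 = 0.62 × 0.111 = 0.06882
Half-life = ln 2 / λ = 0.6931 / 0.06882 ≈ 10.07 years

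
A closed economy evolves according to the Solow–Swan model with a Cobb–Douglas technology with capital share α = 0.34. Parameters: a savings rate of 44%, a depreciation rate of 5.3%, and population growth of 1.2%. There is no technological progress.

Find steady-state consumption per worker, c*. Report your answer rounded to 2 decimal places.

c* = 1.50

At the steady state, Δk = 0, so s·k^α = (n + δ)·k.
Dividing both sides by k: k^(1−α) = s / (n + δ).
k^0.66 = 0.44 / (0.012 + 0.053) = 0.44 / 0.065 = 6.7692
k* = 6.7692^(1/0.66) ≈ 18.1297
y* = (k*)^α = 18.1297^0.34 ≈ 2.6783
c* = (1 − s)·y* = (1 − 0.44) × 2.6783 ≈ 1.4998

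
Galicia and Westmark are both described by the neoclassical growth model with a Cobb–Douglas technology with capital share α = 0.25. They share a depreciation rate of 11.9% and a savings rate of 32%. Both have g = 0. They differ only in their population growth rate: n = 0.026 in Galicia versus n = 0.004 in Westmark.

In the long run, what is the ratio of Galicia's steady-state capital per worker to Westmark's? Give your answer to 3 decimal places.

ratio ≈ 0.803

Steady-state k* = [s/(n + δ)]^(1/(1−α)), so the ratio is [ (s_G/(n + δ)_G) / (s_W/(n + δ)_W) ]^1.3333.
s_G/(n + δ)_G = 0.32/0.145 = 2.2069; s_W/(n + δ)_W = 0.32/0.123 = 2.6016.
Ratio = (2.2069/2.6016)^1.3333 = 0.8483^1.3333 ≈ 0.8030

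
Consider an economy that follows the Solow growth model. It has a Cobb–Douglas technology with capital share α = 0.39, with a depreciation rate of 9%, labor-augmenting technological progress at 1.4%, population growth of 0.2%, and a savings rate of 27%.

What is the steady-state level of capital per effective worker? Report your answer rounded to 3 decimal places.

k* ≈ 4.631

Steady state requires s·f(k) = (n + g + δ)·k, i.e. s·k^α = (n + g + δ)·k.
Dividing both sides by k: k^(1−α) = s / (n + g + δ).
k^0.61 = 0.27 / (0.002 + 0.014 + 0.090) = 0.27 / 0.106 = 2.5472
k* = 2.5472^(1/0.61) ≈ 4.6310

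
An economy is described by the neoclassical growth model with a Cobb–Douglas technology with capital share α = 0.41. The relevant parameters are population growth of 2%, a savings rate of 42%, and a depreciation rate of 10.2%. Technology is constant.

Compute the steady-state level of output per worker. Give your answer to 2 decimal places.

y* = 2.36

In steady state, investment equals break-even investment: s·k^α = (n + δ)·k.
Dividing both sides by k: k^(1−α) = s / (n + δ).
k^0.59 = 0.42 / (0.020 + 0.102) = 0.42 / 0.122 = 3.4426
k* = 3.4426^(1/0.59) ≈ 8.1279
y* = (k*)^α = 8.1279^0.41 ≈ 2.3610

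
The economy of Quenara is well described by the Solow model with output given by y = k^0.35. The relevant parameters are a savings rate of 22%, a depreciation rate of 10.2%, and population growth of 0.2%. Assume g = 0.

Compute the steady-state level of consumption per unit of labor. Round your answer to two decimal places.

Steady state requires s·f(k) = (n + δ)·k, i.e. s·k^α = (n + δ)·k.
Dividing both sides by k: k^(1−α) = s / (n + δ).
k^0.65 = 0.22 / (0.002 + 0.102) = 0.22 / 0.104 = 2.1154
k* = 2.1154^(1/0.65) ≈ 3.1667
y* = (k*)^α = 3.1667^0.35 ≈ 1.4970
c* = (1 − s)·y* = (1 − 0.22) × 1.4970 ≈ 1.1677

c* ≈ 1.17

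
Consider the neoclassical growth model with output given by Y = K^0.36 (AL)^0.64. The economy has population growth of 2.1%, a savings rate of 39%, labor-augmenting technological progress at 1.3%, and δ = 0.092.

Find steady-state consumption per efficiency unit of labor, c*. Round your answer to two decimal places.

Steady state requires s·f(k) = (n + g + δ)·k, i.e. s·k^α = (n + g + δ)·k.
Dividing both sides by k: k^(1−α) = s / (n + g + δ).
k^0.64 = 0.39 / (0.021 + 0.013 + 0.092) = 0.39 / 0.126 = 3.0952
k* = 3.0952^(1/0.64) ≈ 5.8439
y* = (k*)^α = 5.8439^0.36 ≈ 1.8880
c* = (1 − s)·y* = (1 − 0.39) × 1.8880 ≈ 1.1517

c* ≈ 1.15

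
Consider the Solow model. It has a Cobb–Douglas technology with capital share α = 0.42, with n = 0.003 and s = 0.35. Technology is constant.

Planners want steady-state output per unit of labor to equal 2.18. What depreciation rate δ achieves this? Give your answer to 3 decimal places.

Steady state requires s·f(k) = (n + δ)·k, i.e. s·k^α = (n + δ)·k.
Since y* = [s/(n + δ)]^(α/(1−α)), we have s/(n + δ) = (y*)^((1−α)/α) = 2.18^1.381 = 2.9337.
Therefore n + δ = s / 2.9337 = 0.35 / 2.9337 = 0.1193, so δ = 0.1193 − 0.003 = 0.1163.

δ ≈ 0.116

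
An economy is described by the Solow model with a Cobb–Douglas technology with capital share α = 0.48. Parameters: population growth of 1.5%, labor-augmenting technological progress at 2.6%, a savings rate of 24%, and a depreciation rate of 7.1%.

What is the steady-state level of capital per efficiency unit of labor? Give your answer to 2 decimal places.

k* ≈ 4.33

In steady state, investment equals break-even investment: s·k^α = (n + g + δ)·k.
Rearranging, k^(1−α) = s / (n + g + δ).
k^0.52 = 0.24 / (0.015 + 0.026 + 0.071) = 0.24 / 0.112 = 2.1429
k* = 2.1429^(1/0.52) ≈ 4.3305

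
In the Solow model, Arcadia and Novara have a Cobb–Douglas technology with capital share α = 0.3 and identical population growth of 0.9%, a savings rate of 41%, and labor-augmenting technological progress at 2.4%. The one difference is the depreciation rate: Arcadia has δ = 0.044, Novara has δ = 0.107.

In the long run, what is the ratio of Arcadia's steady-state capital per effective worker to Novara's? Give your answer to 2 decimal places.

ratio ≈ 2.35

Steady-state k* = [s/(n + g + δ)]^(1/(1−α)), so the ratio is [ (s_A/(n + g + δ)_A) / (s_N/(n + g + δ)_N) ]^1.4286.
s_A/(n + g + δ)_A = 0.41/0.077 = 5.3247; s_N/(n + g + δ)_N = 0.41/0.140 = 2.9286.
Ratio = (5.3247/2.9286)^1.4286 = 1.8182^1.4286 ≈ 2.3492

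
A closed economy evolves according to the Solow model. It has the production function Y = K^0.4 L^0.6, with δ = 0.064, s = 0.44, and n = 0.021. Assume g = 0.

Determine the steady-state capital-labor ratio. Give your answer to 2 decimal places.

Steady state requires s·f(k) = (n + δ)·k, i.e. s·k^α = (n + δ)·k.
Dividing both sides by k: k^(1−α) = s / (n + δ).
k^0.6 = 0.44 / (0.021 + 0.064) = 0.44 / 0.085 = 5.1765
k* = 5.1765^(1/0.6) ≈ 15.4903

k* = 15.49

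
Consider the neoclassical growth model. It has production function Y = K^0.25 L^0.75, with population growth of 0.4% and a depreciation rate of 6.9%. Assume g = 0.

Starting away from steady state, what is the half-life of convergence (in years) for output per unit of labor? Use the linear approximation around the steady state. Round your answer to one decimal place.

Near the steady state the convergence rate is λ = (1 − α)(n + δ).
λ = (1 − 0.25) × 0.073 = 0.75 × 0.073 = 0.05475
Half-life = ln 2 / λ = 0.6931 / 0.05475 ≈ 12.66 years

t_½ ≈ 12.7 years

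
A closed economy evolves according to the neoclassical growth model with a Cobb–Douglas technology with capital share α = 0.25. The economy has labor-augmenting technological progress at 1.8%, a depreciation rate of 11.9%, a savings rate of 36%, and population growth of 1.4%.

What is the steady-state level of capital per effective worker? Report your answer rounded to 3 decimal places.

In steady state, investment equals break-even investment: s·k^α = (n + g + δ)·k.
Rearranging, k^(1−α) = s / (n + g + δ).
k^0.75 = 0.36 / (0.014 + 0.018 + 0.119) = 0.36 / 0.151 = 2.3841
k* = 2.3841^(1/0.75) ≈ 3.1849

k* ≈ 3.185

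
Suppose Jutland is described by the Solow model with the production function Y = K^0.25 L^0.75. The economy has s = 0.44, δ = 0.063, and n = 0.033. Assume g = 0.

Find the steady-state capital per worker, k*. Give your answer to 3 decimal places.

k* ≈ 7.613

Steady state requires s·f(k) = (n + δ)·k, i.e. s·k^α = (n + δ)·k.
Rearranging, k^(1−α) = s / (n + δ).
k^0.75 = 0.44 / (0.033 + 0.063) = 0.44 / 0.096 = 4.5833
k* = 4.5833^(1/0.75) ≈ 7.6133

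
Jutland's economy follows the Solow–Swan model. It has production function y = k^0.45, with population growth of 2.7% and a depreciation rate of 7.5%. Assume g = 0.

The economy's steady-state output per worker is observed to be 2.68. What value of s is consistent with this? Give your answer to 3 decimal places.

Steady state requires s·f(k) = (n + δ)·k, i.e. s·k^α = (n + δ)·k.
Since y* = [s/(n + δ)]^(α/(1−α)), we have s/(n + δ) = (y*)^((1−α)/α) = 2.68^1.2222 = 3.3363.
Therefore s = 3.3363 × (n + δ) = 3.3363 × 0.102 = 0.3403.

s ≈ 0.340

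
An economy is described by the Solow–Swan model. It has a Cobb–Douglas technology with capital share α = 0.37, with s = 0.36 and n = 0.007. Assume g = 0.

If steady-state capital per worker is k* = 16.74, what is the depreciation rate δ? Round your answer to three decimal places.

δ ≈ 0.054

At the steady state, Δk = 0, so s·k^α = (n + δ)·k.
So s / (n + δ) = (k*)^(1−α) = 16.74^0.63 = 5.9015.
Therefore n + δ = s / 5.9015 = 0.36 / 5.9015 = 0.0610, so δ = 0.0610 − 0.007 = 0.0540.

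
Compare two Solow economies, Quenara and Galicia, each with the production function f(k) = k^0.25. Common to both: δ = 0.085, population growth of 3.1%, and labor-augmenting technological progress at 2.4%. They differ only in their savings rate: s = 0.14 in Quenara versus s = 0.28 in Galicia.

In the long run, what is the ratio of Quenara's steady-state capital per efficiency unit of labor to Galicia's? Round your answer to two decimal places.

Steady-state k* = [s/(n + g + δ)]^(1/(1−α)), so the ratio is [ (s_Q/(n + g + δ)_Q) / (s_G/(n + g + δ)_G) ]^1.3333.
s_Q/(n + g + δ)_Q = 0.14/0.140 = 1.0000; s_G/(n + g + δ)_G = 0.28/0.140 = 2.0000.
Ratio = (1.0000/2.0000)^1.3333 = 0.5000^1.3333 ≈ 0.3969

ratio ≈ 0.40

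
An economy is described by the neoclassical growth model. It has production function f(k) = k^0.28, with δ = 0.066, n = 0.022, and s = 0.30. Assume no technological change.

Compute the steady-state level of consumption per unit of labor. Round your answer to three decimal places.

At the steady state, Δk = 0, so s·k^α = (n + δ)·k.
Rearranging, k^(1−α) = s / (n + δ).
k^0.72 = 0.30 / (0.022 + 0.066) = 0.30 / 0.088 = 3.4091
k* = 3.4091^(1/0.72) ≈ 5.4926
y* = (k*)^α = 5.4926^0.28 ≈ 1.6112
c* = (1 − s)·y* = (1 − 0.30) × 1.6112 ≈ 1.1278

c* ≈ 1.128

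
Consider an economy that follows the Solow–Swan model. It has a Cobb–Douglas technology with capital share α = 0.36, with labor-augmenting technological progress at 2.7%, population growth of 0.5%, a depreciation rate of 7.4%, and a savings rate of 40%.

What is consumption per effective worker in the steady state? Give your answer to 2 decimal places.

c* ≈ 1.27

In steady state, investment equals break-even investment: s·k^α = (n + g + δ)·k.
Dividing both sides by k: k^(1−α) = s / (n + g + δ).
k^0.64 = 0.40 / (0.005 + 0.027 + 0.074) = 0.40 / 0.106 = 3.7736
k* = 3.7736^(1/0.64) ≈ 7.9649
y* = (k*)^α = 7.9649^0.36 ≈ 2.1107
c* = (1 − s)·y* = (1 − 0.40) × 2.1107 ≈ 1.2664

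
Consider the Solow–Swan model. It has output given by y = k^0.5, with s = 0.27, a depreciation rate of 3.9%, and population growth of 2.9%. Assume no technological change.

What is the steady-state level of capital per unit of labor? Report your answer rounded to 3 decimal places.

k* ≈ 15.766

At the steady state, Δk = 0, so s·k^α = (n + δ)·k.
Rearranging, k^(1−α) = s / (n + δ).
k^0.5 = 0.27 / (0.029 + 0.039) = 0.27 / 0.068 = 3.9706
k* = 3.9706^(1/0.5) ≈ 15.7657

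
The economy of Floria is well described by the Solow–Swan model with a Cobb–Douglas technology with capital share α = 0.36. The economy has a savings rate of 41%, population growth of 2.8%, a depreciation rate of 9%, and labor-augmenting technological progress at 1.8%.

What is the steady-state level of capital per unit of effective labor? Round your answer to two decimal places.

In steady state, investment equals break-even investment: s·k^α = (n + g + δ)·k.
Rearranging, k^(1−α) = s / (n + g + δ).
k^0.64 = 0.41 / (0.028 + 0.018 + 0.090) = 0.41 / 0.136 = 3.0147
k* = 3.0147^(1/0.64) ≈ 5.6081

k* ≈ 5.61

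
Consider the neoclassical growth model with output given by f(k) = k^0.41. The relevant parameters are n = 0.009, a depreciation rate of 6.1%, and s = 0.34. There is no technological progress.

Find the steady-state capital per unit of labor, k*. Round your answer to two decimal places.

k* ≈ 14.57

In steady state, investment equals break-even investment: s·k^α = (n + δ)·k.
Rearranging, k^(1−α) = s / (n + δ).
k^0.59 = 0.34 / (0.009 + 0.061) = 0.34 / 0.070 = 4.8571
k* = 4.8571^(1/0.59) ≈ 14.5664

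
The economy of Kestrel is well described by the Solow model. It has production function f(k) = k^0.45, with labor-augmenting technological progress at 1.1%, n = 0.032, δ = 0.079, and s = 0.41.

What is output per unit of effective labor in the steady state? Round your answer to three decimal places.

y* ≈ 2.696

At the steady state, Δk = 0, so s·k^α = (n + g + δ)·k.
Rearranging, k^(1−α) = s / (n + g + δ).
k^0.55 = 0.41 / (0.032 + 0.011 + 0.079) = 0.41 / 0.122 = 3.3607
k* = 3.3607^(1/0.55) ≈ 9.0604
y* = (k*)^α = 9.0604^0.45 ≈ 2.6960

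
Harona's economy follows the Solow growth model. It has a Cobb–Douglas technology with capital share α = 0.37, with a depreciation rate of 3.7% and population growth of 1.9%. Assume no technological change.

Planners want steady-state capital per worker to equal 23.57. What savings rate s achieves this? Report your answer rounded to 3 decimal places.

In steady state, investment equals break-even investment: s·k^α = (n + δ)·k.
So s / (n + δ) = (k*)^(1−α) = 23.57^0.63 = 7.3213.
Therefore s = 7.3213 × (n + δ) = 7.3213 × 0.056 = 0.4100.

s ≈ 0.410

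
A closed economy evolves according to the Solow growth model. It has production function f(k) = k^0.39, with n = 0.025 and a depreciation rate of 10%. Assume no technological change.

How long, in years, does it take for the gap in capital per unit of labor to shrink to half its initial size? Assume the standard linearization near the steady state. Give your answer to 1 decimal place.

Near the steady state the convergence rate is λ = (1 − α)(n + δ).
λ = (1 − 0.39) × 0.125 = 0.61 × 0.125 = 0.07625
Half-life = ln 2 / λ = 0.6931 / 0.07625 ≈ 9.09 years

half-life ≈ 9.1 years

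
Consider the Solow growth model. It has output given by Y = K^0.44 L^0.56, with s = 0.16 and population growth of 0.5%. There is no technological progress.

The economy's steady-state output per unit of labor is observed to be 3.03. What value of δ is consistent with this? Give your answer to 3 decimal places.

δ ≈ 0.034

At the steady state, Δk = 0, so s·k^α = (n + δ)·k.
Since y* = [s/(n + δ)]^(α/(1−α)), we have s/(n + δ) = (y*)^((1−α)/α) = 3.03^1.2727 = 4.0995.
Therefore n + δ = s / 4.0995 = 0.16 / 4.0995 = 0.0390, so δ = 0.0390 − 0.005 = 0.0340.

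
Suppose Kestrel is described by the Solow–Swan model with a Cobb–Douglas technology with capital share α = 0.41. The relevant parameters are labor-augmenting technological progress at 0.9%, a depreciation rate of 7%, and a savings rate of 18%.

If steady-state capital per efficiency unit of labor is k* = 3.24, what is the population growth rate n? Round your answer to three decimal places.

n ≈ 0.011

Steady state requires s·f(k) = (n + g + δ)·k, i.e. s·k^α = (n + g + δ)·k.
So s / (n + g + δ) = (k*)^(1−α) = 3.24^0.59 = 2.0009.
Therefore n + g + δ = s / 2.0009 = 0.18 / 2.0009 = 0.0900, so n = 0.0900 − 0.079 = 0.0110.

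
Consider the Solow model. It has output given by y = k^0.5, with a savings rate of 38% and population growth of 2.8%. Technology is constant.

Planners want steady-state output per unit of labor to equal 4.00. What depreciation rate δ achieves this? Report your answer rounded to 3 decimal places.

δ ≈ 0.067

Steady state requires s·f(k) = (n + δ)·k, i.e. s·k^α = (n + δ)·k.
Since y* = [s/(n + δ)]^(α/(1−α)), we have s/(n + δ) = (y*)^((1−α)/α) = 4.00^1 = 4.0000.
Therefore n + δ = s / 4.0000 = 0.38 / 4.0000 = 0.0950, so δ = 0.0950 − 0.028 = 0.0670.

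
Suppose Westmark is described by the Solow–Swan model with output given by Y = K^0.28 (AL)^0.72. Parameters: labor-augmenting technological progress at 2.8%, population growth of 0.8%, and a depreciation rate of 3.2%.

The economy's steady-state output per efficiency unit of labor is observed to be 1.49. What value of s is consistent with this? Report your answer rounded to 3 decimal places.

s ≈ 0.190

At the steady state, Δk = 0, so s·k^α = (n + g + δ)·k.
Since y* = [s/(n + g + δ)]^(α/(1−α)), we have s/(n + g + δ) = (y*)^((1−α)/α) = 1.49^2.5714 = 2.7882.
Therefore s = 2.7882 × (n + g + δ) = 2.7882 × 0.068 = 0.1896.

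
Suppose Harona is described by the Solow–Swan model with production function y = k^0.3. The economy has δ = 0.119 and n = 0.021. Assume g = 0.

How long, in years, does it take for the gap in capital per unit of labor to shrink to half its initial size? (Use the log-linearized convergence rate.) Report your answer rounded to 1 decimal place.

Near the steady state the convergence rate is λ = (1 − α)(n + δ).
λ = (1 − 0.3) × 0.140 = 0.7 × 0.140 = 0.0980
Half-life = ln 2 / λ = 0.6931 / 0.0980 ≈ 7.07 years

about 7.1 years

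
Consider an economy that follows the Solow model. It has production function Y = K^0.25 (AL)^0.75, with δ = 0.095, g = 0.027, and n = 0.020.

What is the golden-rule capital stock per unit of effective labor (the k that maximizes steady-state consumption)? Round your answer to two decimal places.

k_gold ≈ 2.13

The golden rule sets f'(k) = n + g + δ, i.e. α·k^(α−1) = n + g + δ.
So k^(1−α) = α / (n + g + δ) = 0.25 / 0.142 = 1.7606.
k_gold = 1.7606^(1/0.75) ≈ 2.1259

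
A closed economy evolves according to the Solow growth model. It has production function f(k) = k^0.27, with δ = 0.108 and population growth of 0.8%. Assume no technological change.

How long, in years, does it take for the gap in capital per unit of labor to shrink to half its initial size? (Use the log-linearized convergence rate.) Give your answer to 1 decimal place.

t_½ ≈ 8.2 years

Near the steady state the convergence rate is λ = (1 − α)(n + δ).
λ = (1 − 0.27) × 0.116 = 0.73 × 0.116 = 0.08468
Half-life = ln 2 / λ = 0.6931 / 0.08468 ≈ 8.18 years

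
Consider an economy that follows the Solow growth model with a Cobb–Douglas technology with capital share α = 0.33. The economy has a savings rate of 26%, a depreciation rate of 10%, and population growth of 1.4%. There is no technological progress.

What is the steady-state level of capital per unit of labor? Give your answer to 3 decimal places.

Steady state requires s·f(k) = (n + δ)·k, i.e. s·k^α = (n + δ)·k.
Dividing both sides by k: k^(1−α) = s / (n + δ).
k^0.67 = 0.26 / (0.014 + 0.100) = 0.26 / 0.114 = 2.2807
k* = 2.2807^(1/0.67) ≈ 3.4232

k* ≈ 3.423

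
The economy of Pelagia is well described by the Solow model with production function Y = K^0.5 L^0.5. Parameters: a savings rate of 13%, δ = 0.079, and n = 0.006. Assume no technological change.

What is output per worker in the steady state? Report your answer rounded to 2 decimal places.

y* ≈ 1.53

At the steady state, Δk = 0, so s·k^α = (n + δ)·k.
Rearranging, k^(1−α) = s / (n + δ).
k^0.5 = 0.13 / (0.006 + 0.079) = 0.13 / 0.085 = 1.5294
k* = 1.5294^(1/0.5) ≈ 2.3391
y* = (k*)^α = 2.3391^0.5 ≈ 1.5294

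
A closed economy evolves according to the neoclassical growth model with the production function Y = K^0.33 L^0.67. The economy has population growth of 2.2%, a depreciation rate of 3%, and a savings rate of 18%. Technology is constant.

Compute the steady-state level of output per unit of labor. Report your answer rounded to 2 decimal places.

In steady state, investment equals break-even investment: s·k^α = (n + δ)·k.
Rearranging, k^(1−α) = s / (n + δ).
k^0.67 = 0.18 / (0.022 + 0.030) = 0.18 / 0.052 = 3.4615
k* = 3.4615^(1/0.67) ≈ 6.3808
y* = (k*)^α = 6.3808^0.33 ≈ 1.8434

y* ≈ 1.84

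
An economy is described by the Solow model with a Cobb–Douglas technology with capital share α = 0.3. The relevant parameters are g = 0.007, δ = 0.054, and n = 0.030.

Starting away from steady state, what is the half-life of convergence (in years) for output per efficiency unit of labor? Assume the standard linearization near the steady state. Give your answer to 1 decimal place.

Near the steady state the convergence rate is λ = (1 − α)(n + g + δ).
λ = (1 − 0.3) × 0.091 = 0.7 × 0.091 = 0.0637
Half-life = ln 2 / λ = 0.6931 / 0.0637 ≈ 10.88 years

about 10.9 years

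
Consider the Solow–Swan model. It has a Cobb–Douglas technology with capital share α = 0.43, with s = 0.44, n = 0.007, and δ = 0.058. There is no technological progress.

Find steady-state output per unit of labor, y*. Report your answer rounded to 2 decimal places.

y* = 4.23

At the steady state, Δk = 0, so s·k^α = (n + δ)·k.
Rearranging, k^(1−α) = s / (n + δ).
k^0.57 = 0.44 / (0.007 + 0.058) = 0.44 / 0.065 = 6.7692
k* = 6.7692^(1/0.57) ≈ 28.6473
y* = (k*)^α = 28.6473^0.43 ≈ 4.2320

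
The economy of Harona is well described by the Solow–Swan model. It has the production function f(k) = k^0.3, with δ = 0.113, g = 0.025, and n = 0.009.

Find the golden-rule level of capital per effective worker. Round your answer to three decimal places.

k_gold ≈ 2.771

The golden rule sets f'(k) = n + g + δ, i.e. α·k^(α−1) = n + g + δ.
So k^(1−α) = α / (n + g + δ) = 0.3 / 0.147 = 2.0408.
k_gold = 2.0408^(1/0.7) ≈ 2.7706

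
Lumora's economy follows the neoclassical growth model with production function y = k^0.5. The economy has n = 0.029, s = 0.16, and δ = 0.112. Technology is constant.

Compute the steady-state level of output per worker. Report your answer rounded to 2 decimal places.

y* ≈ 1.13

Steady state requires s·f(k) = (n + δ)·k, i.e. s·k^α = (n + δ)·k.
Rearranging, k^(1−α) = s / (n + δ).
k^0.5 = 0.16 / (0.029 + 0.112) = 0.16 / 0.141 = 1.1348
k* = 1.1348^(1/0.5) ≈ 1.2878
y* = (k*)^α = 1.2878^0.5 ≈ 1.1348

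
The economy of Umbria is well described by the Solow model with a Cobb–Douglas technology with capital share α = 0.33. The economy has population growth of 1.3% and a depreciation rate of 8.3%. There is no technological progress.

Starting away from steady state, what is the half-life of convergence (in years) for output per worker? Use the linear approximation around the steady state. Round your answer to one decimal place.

Near the steady state the convergence rate is λ = (1 − α)(n + δ).
λ = (1 − 0.33) × 0.096 = 0.67 × 0.096 = 0.06432
Half-life = ln 2 / λ = 0.6931 / 0.06432 ≈ 10.78 years

about 10.8 years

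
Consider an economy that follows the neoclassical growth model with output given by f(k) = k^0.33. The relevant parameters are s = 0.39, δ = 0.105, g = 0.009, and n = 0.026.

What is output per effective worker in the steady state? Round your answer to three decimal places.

Steady state requires s·f(k) = (n + g + δ)·k, i.e. s·k^α = (n + g + δ)·k.
Dividing both sides by k: k^(1−α) = s / (n + g + δ).
k^0.67 = 0.39 / (0.026 + 0.009 + 0.105) = 0.39 / 0.140 = 2.7857
k* = 2.7857^(1/0.67) ≈ 4.6140
y* = (k*)^α = 4.6140^0.33 ≈ 1.6563

y* ≈ 1.656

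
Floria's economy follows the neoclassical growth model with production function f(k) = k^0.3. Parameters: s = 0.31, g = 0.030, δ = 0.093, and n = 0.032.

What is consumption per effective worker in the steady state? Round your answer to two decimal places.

In steady state, investment equals break-even investment: s·k^α = (n + g + δ)·k.
Dividing both sides by k: k^(1−α) = s / (n + g + δ).
k^0.7 = 0.31 / (0.032 + 0.030 + 0.093) = 0.31 / 0.155 = 2.0000
k* = 2.0000^(1/0.7) ≈ 2.6918
y* = (k*)^α = 2.6918^0.3 ≈ 1.3459
c* = (1 − s)·y* = (1 − 0.31) × 1.3459 ≈ 0.9287

c* ≈ 0.93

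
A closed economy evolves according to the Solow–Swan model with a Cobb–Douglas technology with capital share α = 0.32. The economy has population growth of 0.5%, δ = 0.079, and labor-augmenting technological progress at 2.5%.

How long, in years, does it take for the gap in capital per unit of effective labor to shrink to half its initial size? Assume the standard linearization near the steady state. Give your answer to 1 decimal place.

t_½ ≈ 9.4 years

Near the steady state the convergence rate is λ = (1 − α)(n + g + δ).
λ = (1 − 0.32) × 0.109 = 0.68 × 0.109 = 0.07412
Half-life = ln 2 / λ = 0.6931 / 0.07412 ≈ 9.35 years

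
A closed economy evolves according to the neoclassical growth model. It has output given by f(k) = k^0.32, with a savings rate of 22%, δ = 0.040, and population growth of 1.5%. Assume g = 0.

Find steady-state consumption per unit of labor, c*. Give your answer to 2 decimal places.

In steady state, investment equals break-even investment: s·k^α = (n + δ)·k.
Rearranging, k^(1−α) = s / (n + δ).
k^0.68 = 0.22 / (0.015 + 0.040) = 0.22 / 0.055 = 4.0000
k* = 4.0000^(1/0.68) ≈ 7.6804
y* = (k*)^α = 7.6804^0.32 ≈ 1.9201
c* = (1 − s)·y* = (1 − 0.22) × 1.9201 ≈ 1.4977

c* = 1.50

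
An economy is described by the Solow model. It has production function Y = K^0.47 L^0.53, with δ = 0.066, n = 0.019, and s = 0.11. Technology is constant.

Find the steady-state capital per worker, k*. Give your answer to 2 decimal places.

Steady state requires s·f(k) = (n + δ)·k, i.e. s·k^α = (n + δ)·k.
Rearranging, k^(1−α) = s / (n + δ).
k^0.53 = 0.11 / (0.019 + 0.066) = 0.11 / 0.085 = 1.2941
k* = 1.2941^(1/0.53) ≈ 1.6265

k* = 1.63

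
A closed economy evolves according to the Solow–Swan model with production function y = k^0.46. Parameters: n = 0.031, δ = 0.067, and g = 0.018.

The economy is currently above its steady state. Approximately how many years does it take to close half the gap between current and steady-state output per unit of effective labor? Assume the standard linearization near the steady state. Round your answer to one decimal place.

t_½ ≈ 11.1 years

Near the steady state the convergence rate is λ = (1 − α)(n + g + δ).
λ = (1 − 0.46) × 0.116 = 0.54 × 0.116 = 0.06264
Half-life = ln 2 / λ = 0.6931 / 0.06264 ≈ 11.06 years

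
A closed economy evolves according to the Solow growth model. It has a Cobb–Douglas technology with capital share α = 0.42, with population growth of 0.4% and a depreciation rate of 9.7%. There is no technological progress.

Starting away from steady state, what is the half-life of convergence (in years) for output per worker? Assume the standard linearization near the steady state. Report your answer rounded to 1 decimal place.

half-life ≈ 11.8 years

Near the steady state the convergence rate is λ = (1 − α)(n + δ).
λ = (1 − 0.42) × 0.101 = 0.58 × 0.101 = 0.05858
Half-life = ln 2 / λ = 0.6931 / 0.05858 ≈ 11.83 years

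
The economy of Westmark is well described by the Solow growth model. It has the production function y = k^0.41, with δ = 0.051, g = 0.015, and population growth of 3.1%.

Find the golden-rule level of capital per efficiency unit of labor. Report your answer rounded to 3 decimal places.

The golden rule sets f'(k) = n + g + δ, i.e. α·k^(α−1) = n + g + δ.
So k^(1−α) = α / (n + g + δ) = 0.41 / 0.097 = 4.2268.
k_gold = 4.2268^(1/0.59) ≈ 11.5090

k_gold ≈ 11.509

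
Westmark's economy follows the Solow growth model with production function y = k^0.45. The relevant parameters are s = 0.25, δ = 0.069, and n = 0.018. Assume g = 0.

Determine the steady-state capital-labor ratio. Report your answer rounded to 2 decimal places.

k* = 6.82

Steady state requires s·f(k) = (n + δ)·k, i.e. s·k^α = (n + δ)·k.
Rearranging, k^(1−α) = s / (n + δ).
k^0.55 = 0.25 / (0.018 + 0.069) = 0.25 / 0.087 = 2.8736
k* = 2.8736^(1/0.55) ≈ 6.8156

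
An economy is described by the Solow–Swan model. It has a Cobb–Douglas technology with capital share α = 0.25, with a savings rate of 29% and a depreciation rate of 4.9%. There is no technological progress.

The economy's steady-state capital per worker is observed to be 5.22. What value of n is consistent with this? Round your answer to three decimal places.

n ≈ 0.035

Steady state requires s·f(k) = (n + δ)·k, i.e. s·k^α = (n + δ)·k.
So s / (n + δ) = (k*)^(1−α) = 5.22^0.75 = 3.4534.
Therefore n + δ = s / 3.4534 = 0.29 / 3.4534 = 0.0840, so n = 0.0840 − 0.049 = 0.0350.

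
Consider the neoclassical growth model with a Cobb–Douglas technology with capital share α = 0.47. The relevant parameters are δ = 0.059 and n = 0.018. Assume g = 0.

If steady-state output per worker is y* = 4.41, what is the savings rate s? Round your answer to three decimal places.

s ≈ 0.410

At the steady state, Δk = 0, so s·k^α = (n + δ)·k.
Since y* = [s/(n + δ)]^(α/(1−α)), we have s/(n + δ) = (y*)^((1−α)/α) = 4.41^1.1277 = 5.3301.
Therefore s = 5.3301 × (n + δ) = 5.3301 × 0.077 = 0.4104.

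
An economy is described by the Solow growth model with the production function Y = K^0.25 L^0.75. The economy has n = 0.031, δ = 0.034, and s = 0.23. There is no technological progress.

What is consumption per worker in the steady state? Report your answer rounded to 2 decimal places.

c* ≈ 1.17

At the steady state, Δk = 0, so s·k^α = (n + δ)·k.
Rearranging, k^(1−α) = s / (n + δ).
k^0.75 = 0.23 / (0.031 + 0.034) = 0.23 / 0.065 = 3.5385
k* = 3.5385^(1/0.75) ≈ 5.3921
y* = (k*)^α = 5.3921^0.25 ≈ 1.5238
c* = (1 − s)·y* = (1 − 0.23) × 1.5238 ≈ 1.1733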